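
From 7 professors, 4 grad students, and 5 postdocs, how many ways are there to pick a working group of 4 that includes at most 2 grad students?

1771

Split by how many grad students are chosen (0 through 2).
Sum: C(4,0)·C(12,4) + C(4,1)·C(12,3) + C(4,2)·C(12,2) = 495 + 880 + 396 = 1771.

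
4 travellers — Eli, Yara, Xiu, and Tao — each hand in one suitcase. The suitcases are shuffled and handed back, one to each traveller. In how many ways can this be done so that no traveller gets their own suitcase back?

9

This is the derangement count D_4: permutations of 4 items with no fixed point.
By inclusion–exclusion this is Σ_{j=0}^{4} (−1)^j C(4,j)·(4−j)!.
Computing: 24 − 24 + 12 − 4 + 1 = 9.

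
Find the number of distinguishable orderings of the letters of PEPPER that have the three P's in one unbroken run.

Treat the 3 copies of P as a single block. The multiset to arrange is then {PPP, E, E, R}, 4 items in all.
That gives (4)!/(2!) = 12 arrangements.

12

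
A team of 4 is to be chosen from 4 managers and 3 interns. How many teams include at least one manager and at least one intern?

With no constraint there are C(7,4) = 35 possible selections.
Selections missing a whole group: no managers → C(3,4) = 0; no interns → C(4,4) = 1.
Both groups omitted at once is impossible, so 35 − 1 = 34.

34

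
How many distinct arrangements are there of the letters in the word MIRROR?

Letter multiplicities in MIRROR: I×1, M×1, O×1, R×3.
So there are 6! / (3!) = 120 distinguishable arrangements.

120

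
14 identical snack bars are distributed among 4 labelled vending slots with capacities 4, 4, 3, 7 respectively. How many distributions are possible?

34

Ignoring the caps, the number of non-negative solutions to x_1+…+x_4 = 14 is C(17,3) = 680.
Subtract solutions that violate a single cap (substitute x_i' = x_i − (cap_i+1)): x_1 ≥ 5 gives C(12,3) = 220; x_2 ≥ 5 gives C(12,3) = 220; x_3 ≥ 4 gives C(13,3) = 286; x_4 ≥ 8 gives C(9,3) = 84. Together 810.
Add back pairs where two caps are both exceeded: 35 + 56 + 4 + 56 + 4 + 10 = 165.
Subtract triples: 1 + 0 + 0 + 0 = 1.
By inclusion–exclusion the count is 680 − 810 + 165 − 1 = 34.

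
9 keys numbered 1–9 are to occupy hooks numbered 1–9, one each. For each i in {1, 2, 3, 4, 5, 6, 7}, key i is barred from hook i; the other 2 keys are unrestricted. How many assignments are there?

165016

Let Aᵢ (for 1 ≤ i ≤ 7) be the placements that put key i in its forbidden hook. Any j of these fix j positions, leaving (9−j)! ways to fill the rest, and there are C(7,j) ways to pick which j.
By inclusion–exclusion, the number of valid placements is Σ_{j=0}^{7} (−1)^j C(7,j)·(9−j)!.
Computing: 362880 − 282240 + 105840 − 25200 + 4200 − 504 + 42 − 2 = 165016.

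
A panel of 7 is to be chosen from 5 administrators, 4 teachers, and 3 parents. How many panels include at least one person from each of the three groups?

With no constraint there are C(12,7) = 792 possible selections.
Subtract selections that omit an entire group: no administrators → C(7,7) = 1; no teachers → C(8,7) = 8; no parents → C(9,7) = 36.
Add back selections omitting two groups (i.e. drawn from a single group): C(5,7) + C(4,7) + C(3,7) = 0.
By inclusion–exclusion: 792 − 45 + 0 = 747.

747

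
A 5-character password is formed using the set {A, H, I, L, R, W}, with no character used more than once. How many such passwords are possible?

720

Choose and order 5 of the 6 symbols: the first character has 6 options, the next 5, and so on down to 2.
That product is 6 × 5 × 4 × 3 × 2 = 720.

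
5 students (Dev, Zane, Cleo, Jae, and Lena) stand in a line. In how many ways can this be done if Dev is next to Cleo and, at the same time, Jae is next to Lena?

Treat {Dev,Cleo} as one block (2 orders) and {Jae,Lena} as another (2 orders).
That leaves 3 units to arrange: 2 × 2 × 3! = 4 × 6 = 24.

24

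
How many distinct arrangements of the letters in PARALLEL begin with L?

Fix L in the first position and arrange the remaining 7 letters.
Those 7 letters have A appearing twice and L appearing twice, giving (7)!/(2!·2!) = 1260.

1260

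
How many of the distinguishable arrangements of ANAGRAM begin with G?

Fix G in the first position and arrange the remaining 6 letters.
Those 6 letters have A appearing 3 times, giving (6)!/(3!) = 120.

120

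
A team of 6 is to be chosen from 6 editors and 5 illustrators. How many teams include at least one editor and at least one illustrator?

461

Total 6-person selections from all 11: C(11,6) = 462.
Selections missing a whole group: no editors → C(5,6) = 0; no illustrators → C(6,6) = 1.
Both groups omitted at once is impossible, so 462 − 1 = 461.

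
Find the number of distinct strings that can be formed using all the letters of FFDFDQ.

FFDFDQ has 6 letters with D appearing twice and F appearing 3 times.
So there are 6! / (3!·2!) = 60 distinguishable arrangements.

60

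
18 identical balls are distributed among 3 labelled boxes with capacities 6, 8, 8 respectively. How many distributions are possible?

Ignoring the caps, the number of non-negative solutions to x_1+…+x_3 = 18 is C(20,2) = 190.
Subtract solutions that violate a single cap (substitute x_i' = x_i − (cap_i+1)): x_1 ≥ 7 gives C(13,2) = 78; x_2 ≥ 9 gives C(11,2) = 55; x_3 ≥ 9 gives C(11,2) = 55. Together 188.
Add back pairs where two caps are both exceeded: 6 + 6 + 1 = 13.
By inclusion–exclusion the count is 190 − 188 + 13 = 15.

15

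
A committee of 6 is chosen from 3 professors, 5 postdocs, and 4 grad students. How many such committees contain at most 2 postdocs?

Split by how many postdocs are chosen (0 through 2).
Sum: C(5,0)·C(7,6) + C(5,1)·C(7,5) + C(5,2)·C(7,4) = 7 + 105 + 350 = 462.

462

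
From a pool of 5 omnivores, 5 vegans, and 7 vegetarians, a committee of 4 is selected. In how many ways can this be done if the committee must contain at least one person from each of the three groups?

1225

Total 4-person selections from all 17: C(17,4) = 2380.
Selections missing a whole group: no omnivores → C(12,4) = 495; no vegans → C(12,4) = 495; no vegetarians → C(10,4) = 210.
Add back selections omitting two groups (i.e. drawn from a single group): C(5,4) + C(5,4) + C(7,4) = 45.
By inclusion–exclusion: 2380 − 1200 + 45 = 1225.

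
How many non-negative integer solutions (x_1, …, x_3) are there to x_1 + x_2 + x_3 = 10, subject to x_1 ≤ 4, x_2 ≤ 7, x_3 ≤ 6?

29

Without the upper bounds there are C(12,2) = 66 ways to split 10 among 3 variables.
Subtract solutions that violate a single cap (substitute x_i' = x_i − (cap_i+1)): x_1 ≥ 5 gives C(7,2) = 21; x_2 ≥ 8 gives C(4,2) = 6; x_3 ≥ 7 gives C(5,2) = 10. Together 37.
No two caps can be exceeded simultaneously, so the pair terms are all 0.
By inclusion–exclusion the count is 66 − 37 + 0 = 29.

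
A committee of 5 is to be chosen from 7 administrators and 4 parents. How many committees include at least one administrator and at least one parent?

With no constraint there are C(11,5) = 462 possible selections.
Selections missing a whole group: no administrators → C(4,5) = 0; no parents → C(7,5) = 21.
Both groups omitted at once is impossible, so 462 − 21 = 441.

441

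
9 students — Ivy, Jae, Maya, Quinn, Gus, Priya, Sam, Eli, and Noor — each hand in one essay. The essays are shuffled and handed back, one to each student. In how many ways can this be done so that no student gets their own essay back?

133496

Count assignments avoiding every fixed point. For any j of the 9 students fixed to their own essay, the other 9−j can be arranged in (9−j)! ways.
By inclusion–exclusion this is Σ_{j=0}^{9} (−1)^j C(9,j)·(9−j)!.
Computing: 362880 − 362880 + 181440 − 60480 + 15120 − 3024 + 504 − 72 + 9 − 1 = 133496.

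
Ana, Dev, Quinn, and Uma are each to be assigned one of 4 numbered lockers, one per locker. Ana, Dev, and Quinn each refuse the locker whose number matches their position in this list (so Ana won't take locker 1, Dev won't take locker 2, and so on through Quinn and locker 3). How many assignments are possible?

11

Let Aᵢ (for i ∈ {1, 2, 3}) be the placements that put person i in their forbidden locker. Any j of these fix j positions, leaving (4−j)! ways to fill the rest, and there are C(3,j) ways to pick which j.
By inclusion–exclusion, the number of valid placements is Σ_{j=0}^{3} (−1)^j C(3,j)·(4−j)!.
Computing: 24 − 18 + 6 − 1 = 11.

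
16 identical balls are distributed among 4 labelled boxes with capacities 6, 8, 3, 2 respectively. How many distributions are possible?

Ignoring the caps, the number of non-negative solutions to x_1+…+x_4 = 16 is C(19,3) = 969.
Subtract solutions that violate a single cap (substitute x_i' = x_i − (cap_i+1)): x_1 ≥ 7 gives C(12,3) = 220; x_2 ≥ 9 gives C(10,3) = 120; x_3 ≥ 4 gives C(15,3) = 455; x_4 ≥ 3 gives C(16,3) = 560. Together 1355.
Add back pairs where two caps are both exceeded: 1 + 56 + 84 + 20 + 35 + 220 = 416.
Subtract triples: 0 + 0 + 10 + 1 = 11.
By inclusion–exclusion the count is 969 − 1355 + 416 − 11 = 19.

19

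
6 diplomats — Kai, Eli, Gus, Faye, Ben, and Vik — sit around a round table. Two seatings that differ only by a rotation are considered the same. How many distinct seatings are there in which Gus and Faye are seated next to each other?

Treat {Gus, Faye} as one unit (2 internal orders) and seat the resulting 5 units around the table: (4)! circular arrangements.
So 2 × (4)! = 2 × 24 = 48.

48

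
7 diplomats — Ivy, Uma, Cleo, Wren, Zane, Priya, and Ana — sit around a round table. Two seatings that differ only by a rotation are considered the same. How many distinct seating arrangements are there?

720

Fix one person's seat to break rotational symmetry; the remaining 6 people can be arranged in (6)! = 720 ways.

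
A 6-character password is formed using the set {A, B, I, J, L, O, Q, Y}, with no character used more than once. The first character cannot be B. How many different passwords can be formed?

17640

The first character has 8−1 = 7 choices (anything except B).
The remaining 5 characters are filled from the other 7 symbols without repetition: 7 × 6 × 5 × 4 × 3 = 2520.
Total: 7 × 2520 = 17640.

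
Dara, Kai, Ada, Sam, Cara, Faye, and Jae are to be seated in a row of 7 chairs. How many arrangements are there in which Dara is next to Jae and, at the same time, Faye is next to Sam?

Treat {Dara,Jae} as one block (2 orders) and {Faye,Sam} as another (2 orders).
That leaves 5 units to arrange: 2 × 2 × 5! = 4 × 120 = 480.

480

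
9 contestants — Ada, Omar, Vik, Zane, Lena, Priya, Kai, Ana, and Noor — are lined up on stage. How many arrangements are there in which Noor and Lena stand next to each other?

80640

Place the 7 others and the Noor-Lena pair as 8 objects in a line; the pair has 2 internal arrangements.
That gives 2 × 8! = 2 × 40320 = 80640.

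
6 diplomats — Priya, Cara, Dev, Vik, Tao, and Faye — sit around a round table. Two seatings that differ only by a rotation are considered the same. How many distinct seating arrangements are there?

Seat Priya anywhere (absorbing the rotational symmetry), then permute the other 5: (5)! = 120.

120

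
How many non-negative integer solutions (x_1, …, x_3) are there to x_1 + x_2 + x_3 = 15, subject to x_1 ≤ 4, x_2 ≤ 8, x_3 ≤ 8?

20

Without the upper bounds there are C(17,2) = 136 ways to split 15 among 3 variables.
Subtract solutions that violate a single cap (substitute x_i' = x_i − (cap_i+1)): x_1 ≥ 5 gives C(12,2) = 66; x_2 ≥ 9 gives C(8,2) = 28; x_3 ≥ 9 gives C(8,2) = 28. Together 122.
Add back pairs where two caps are both exceeded: 3 + 3 + 0 = 6.
By inclusion–exclusion the count is 136 − 122 + 6 = 20.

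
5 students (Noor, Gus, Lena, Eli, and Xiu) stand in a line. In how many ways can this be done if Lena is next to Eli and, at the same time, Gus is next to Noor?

Treat {Lena,Eli} as one block (2 orders) and {Gus,Noor} as another (2 orders).
That leaves 3 units to arrange: 2 × 2 × 3! = 4 × 6 = 24.

24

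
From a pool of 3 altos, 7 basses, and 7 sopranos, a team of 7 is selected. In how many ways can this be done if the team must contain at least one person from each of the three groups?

15778

With no constraint there are C(17,7) = 19448 possible selections.
Subtract selections that omit an entire group: no altos → C(14,7) = 3432; no basses → C(10,7) = 120; no sopranos → C(10,7) = 120.
Add back selections omitting two groups (i.e. drawn from a single group): C(3,7) + C(7,7) + C(7,7) = 2.
By inclusion–exclusion: 19448 − 3672 + 2 = 15778.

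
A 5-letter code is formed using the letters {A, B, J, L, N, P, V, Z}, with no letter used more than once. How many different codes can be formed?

6720

This is a permutation of 5 out of 8: P(8,5) = 8!/3!.
That product is 8 × 7 × 6 × 5 × 4 = 6720.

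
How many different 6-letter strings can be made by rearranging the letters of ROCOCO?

The 6 letters of ROCOCO have repeats: C appearing twice and O appearing 3 times.
So there are 6! / (3!·2!) = 60 distinguishable arrangements.

60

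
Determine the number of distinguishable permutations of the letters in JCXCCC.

30

JCXCCC has 6 letters with C appearing 4 times.
The number of distinct arrangements is 6!/(4!) = 720/24 = 30.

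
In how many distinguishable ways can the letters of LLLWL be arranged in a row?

5

LLLWL has 5 letters with L appearing 4 times.
The number of distinct arrangements is 5!/(4!) = 120/24 = 5.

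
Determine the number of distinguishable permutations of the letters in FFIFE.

20

The 5 letters of FFIFE have repeats: F appearing 3 times.
Dividing 5! = 120 by 3! = 6 for the repeated letters gives 20.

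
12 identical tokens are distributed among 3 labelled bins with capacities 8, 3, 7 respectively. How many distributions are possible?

Without the upper bounds there are C(14,2) = 91 ways to split 12 among 3 bins.
Subtract solutions that violate a single cap (substitute x_i' = x_i − (cap_i+1)): x_1 ≥ 9 gives C(5,2) = 10; x_2 ≥ 4 gives C(10,2) = 45; x_3 ≥ 8 gives C(6,2) = 15. Together 70.
Add back pairs where two caps are both exceeded: 0 + 0 + 1 = 1.
By inclusion–exclusion the count is 91 − 70 + 1 = 22.

22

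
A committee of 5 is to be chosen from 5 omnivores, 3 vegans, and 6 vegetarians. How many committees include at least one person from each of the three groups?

1365

Unrestricted: C(14,5) = 2002 ways to pick any 5 of the 14.
Subtract selections that omit an entire group: no omnivores → C(9,5) = 126; no vegans → C(11,5) = 462; no vegetarians → C(8,5) = 56.
Add back selections omitting two groups (i.e. drawn from a single group): C(5,5) + C(3,5) + C(6,5) = 7.
By inclusion–exclusion: 2002 − 644 + 7 = 1365.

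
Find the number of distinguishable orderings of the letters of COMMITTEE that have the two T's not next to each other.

There are 9!/(2!·2!·2!) = 45360 arrangements of COMMITTEE in total.
If the two T's are adjacent, glue them into one block, leaving 8 items to arrange: (8)!/(2!·2!) = 10080 ways.
Hence 45360 − 10080 = 35280.

35280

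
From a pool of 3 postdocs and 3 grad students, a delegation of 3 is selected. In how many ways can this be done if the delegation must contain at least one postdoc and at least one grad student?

Total 3-person selections from all 6: C(6,3) = 20.
Selections missing a whole group: no postdocs → C(3,3) = 1; no grad students → C(3,3) = 1.
Both groups omitted at once is impossible, so 20 − 2 = 18.

18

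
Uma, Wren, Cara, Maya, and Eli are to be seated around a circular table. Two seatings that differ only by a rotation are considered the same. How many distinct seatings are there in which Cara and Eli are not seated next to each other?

All circular seatings of 5 people number (4)! = 24.
Seatings with Cara beside Eli: treat them as a block with 2 internal orders, giving 2 × (3)! = 12.
Subtracting, 24 − 12 = 12.

12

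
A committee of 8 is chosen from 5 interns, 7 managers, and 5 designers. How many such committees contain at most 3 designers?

Split by how many designers are chosen (0 through 3).
Sum: C(5,0)·C(12,8) + C(5,1)·C(12,7) + C(5,2)·C(12,6) + C(5,3)·C(12,5) = 495 + 3960 + 9240 + 7920 = 21615.

21615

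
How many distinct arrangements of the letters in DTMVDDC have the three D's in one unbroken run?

120

Treat the 3 copies of D as a single block. The multiset to arrange is then {DDD, C, M, T, V}, 5 items in all.
All 5 items are distinct, so there are (5)! = 120 arrangements.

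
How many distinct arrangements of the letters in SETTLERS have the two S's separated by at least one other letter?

There are 8!/(2!·2!·2!) = 5040 arrangements of SETTLERS in total.
Arrangements with the S's together: treat SS as one letter, giving (7)!/(2!·2!) = 1260.
Hence 5040 − 1260 = 3780.

3780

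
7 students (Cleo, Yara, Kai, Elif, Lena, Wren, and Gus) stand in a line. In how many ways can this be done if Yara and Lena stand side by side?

1440

Glue Yara and Lena into one block (2 internal orders), leaving 6 units to arrange in a row.
That gives 2 × 6! = 2 × 720 = 1440.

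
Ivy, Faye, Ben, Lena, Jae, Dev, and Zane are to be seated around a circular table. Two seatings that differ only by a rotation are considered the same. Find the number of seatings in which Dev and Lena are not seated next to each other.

480

All circular seatings of 7 people number (6)! = 720.
Those with Dev next to Lena: fuse the pair into one unit and seat 6 units around a circle — 2·(5)! = 240.
Subtracting, 720 − 240 = 480.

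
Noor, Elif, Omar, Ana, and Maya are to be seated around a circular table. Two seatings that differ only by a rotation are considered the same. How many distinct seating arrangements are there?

Around a circle, 5 distinct people have 5!/5 = (4)! = 24 rotationally distinct seatings.

24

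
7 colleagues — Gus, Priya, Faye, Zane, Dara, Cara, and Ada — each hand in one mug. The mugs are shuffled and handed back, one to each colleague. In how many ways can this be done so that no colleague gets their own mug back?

1854

Let Aᵢ be the assignments in which colleague i gets their own mug. We want the size of the complement of A₁∪…∪A_7.
By inclusion–exclusion this is Σ_{j=0}^{7} (−1)^j C(7,j)·(7−j)!.
Computing: 5040 − 5040 + 2520 − 840 + 210 − 42 + 7 − 1 = 1854.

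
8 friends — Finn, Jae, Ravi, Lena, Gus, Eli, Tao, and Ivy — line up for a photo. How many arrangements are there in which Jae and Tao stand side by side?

Treat {Jae, Tao} as a single unit. There are 7 units to order, and the pair itself can be ordered 2 ways.
That gives 2 × 7! = 2 × 5040 = 10080.

10080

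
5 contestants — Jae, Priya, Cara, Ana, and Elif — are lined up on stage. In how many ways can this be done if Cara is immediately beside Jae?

48

Glue Cara and Jae into one block (2 internal orders), leaving 4 units to arrange in a row.
That gives 2 × 4! = 2 × 24 = 48.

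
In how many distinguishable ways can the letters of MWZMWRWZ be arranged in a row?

1680

MWZMWRWZ has 8 letters with M appearing twice, W appearing 3 times, and Z appearing twice.
The number of distinct arrangements is 8!/(3!·2!·2!) = 40320/24 = 1680.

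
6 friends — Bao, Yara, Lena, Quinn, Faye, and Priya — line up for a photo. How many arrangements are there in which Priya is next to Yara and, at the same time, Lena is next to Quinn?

Treat {Priya,Yara} as one block (2 orders) and {Lena,Quinn} as another (2 orders).
That leaves 4 units to arrange: 2 × 2 × 4! = 4 × 24 = 96.

96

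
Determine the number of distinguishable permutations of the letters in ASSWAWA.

ASSWAWA has 7 letters with A appearing 3 times, S appearing twice, and W appearing twice.
So there are 7! / (3!·2!·2!) = 210 distinguishable arrangements.

210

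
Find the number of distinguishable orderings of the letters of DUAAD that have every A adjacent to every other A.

12

Treat the 2 copies of A as a single block. The multiset to arrange is then {AA, D, D, U}, 4 items in all.
That gives (4)!/(2!) = 12 arrangements.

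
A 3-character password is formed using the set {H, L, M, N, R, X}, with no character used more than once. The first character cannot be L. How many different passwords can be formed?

100

The first character has 6−1 = 5 choices (anything except L).
The remaining 2 characters are filled from the other 5 symbols without repetition: 5 × 4 = 20.
Total: 5 × 20 = 100.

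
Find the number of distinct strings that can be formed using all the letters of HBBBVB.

30

The 6 letters of HBBBVB have repeats: B appearing 4 times.
So there are 6! / (4!) = 30 distinguishable arrangements.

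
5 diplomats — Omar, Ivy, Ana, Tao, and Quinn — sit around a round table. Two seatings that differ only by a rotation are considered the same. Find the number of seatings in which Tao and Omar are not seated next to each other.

12

All circular seatings of 5 people number (4)! = 24.
Those with Tao next to Omar: fuse the pair into one unit and seat 4 units around a circle — 2·(3)! = 12.
Subtracting, 24 − 12 = 12.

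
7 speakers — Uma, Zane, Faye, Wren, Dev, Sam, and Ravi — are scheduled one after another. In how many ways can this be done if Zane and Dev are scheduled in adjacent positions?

Treat {Zane, Dev} as a single unit. There are 6 units to order, and the pair itself can be ordered 2 ways.
That gives 2 × 6! = 2 × 720 = 1440.

1440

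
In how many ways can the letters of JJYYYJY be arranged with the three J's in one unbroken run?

5

Treat the 3 copies of J as a single block. The multiset to arrange is then {JJJ, Y, Y, Y, Y}, 5 items in all.
That gives (5)!/(4!) = 5 arrangements.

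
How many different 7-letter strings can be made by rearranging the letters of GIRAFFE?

2520

Letter multiplicities in GIRAFFE: A×1, E×1, F×2, G×1, I×1, R×1.
So there are 7! / (2!) = 2520 distinguishable arrangements.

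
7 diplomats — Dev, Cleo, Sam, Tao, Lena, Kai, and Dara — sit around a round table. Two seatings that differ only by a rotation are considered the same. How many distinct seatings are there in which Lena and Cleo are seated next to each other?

240

Treat {Lena, Cleo} as one unit (2 internal orders) and seat the resulting 6 units around the table: (5)! circular arrangements.
So 2 × (5)! = 2 × 120 = 240.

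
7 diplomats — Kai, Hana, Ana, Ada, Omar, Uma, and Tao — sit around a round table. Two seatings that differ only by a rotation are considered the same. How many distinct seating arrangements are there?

720

Around a circle, 7 distinct people have 7!/7 = (6)! = 720 rotationally distinct seatings.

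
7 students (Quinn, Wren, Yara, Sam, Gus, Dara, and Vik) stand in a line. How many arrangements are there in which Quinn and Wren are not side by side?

3600

There are 7! = 5040 arrangements in all. If Quinn and Wren are adjacent, merging them into one block gives 2·(6)! = 1440 arrangements.
Complementary counting: 5040 − 1440 = 3600.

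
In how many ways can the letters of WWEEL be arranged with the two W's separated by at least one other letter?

18

Total arrangements of WWEEL: 5!/(2!·2!) = 30.
Arrangements with the W's together: treat WW as one letter, giving (4)!/(2!) = 12.
Hence 30 − 12 = 18.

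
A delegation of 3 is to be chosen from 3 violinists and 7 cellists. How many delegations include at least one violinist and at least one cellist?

Unrestricted: C(10,3) = 120 ways to pick any 3 of the 10.
Selections missing a whole group: no violinists → C(7,3) = 35; no cellists → C(3,3) = 1.
Both groups omitted at once is impossible, so 120 − 36 = 84.

84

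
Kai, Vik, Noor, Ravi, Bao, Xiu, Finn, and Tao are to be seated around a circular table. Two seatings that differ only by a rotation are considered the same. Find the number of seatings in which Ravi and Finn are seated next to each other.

Glue Ravi and Finn into a block (2 internal orders). Seating 7 units around a circle gives (6)! arrangements.
So 2 × (6)! = 2 × 720 = 1440.

1440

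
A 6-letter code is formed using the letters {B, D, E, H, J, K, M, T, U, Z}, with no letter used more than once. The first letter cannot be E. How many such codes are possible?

136080

The first letter has 10−1 = 9 choices (anything except E).
The remaining 5 letters are filled from the other 9 symbols without repetition: 9 × 8 × 7 × 6 × 5 = 15120.
Total: 9 × 15120 = 136080.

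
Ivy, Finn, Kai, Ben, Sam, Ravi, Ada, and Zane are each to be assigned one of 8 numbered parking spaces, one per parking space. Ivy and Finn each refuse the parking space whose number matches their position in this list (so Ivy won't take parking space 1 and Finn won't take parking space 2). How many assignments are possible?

Let Aᵢ (for i ∈ {1, 2}) be the placements that put person i in their forbidden parking space. Any j of these fix j positions, leaving (8−j)! ways to fill the rest, and there are C(2,j) ways to pick which j.
By inclusion–exclusion, the number of valid placements is Σ_{j=0}^{2} (−1)^j C(2,j)·(8−j)!.
Computing: 40320 − 10080 + 720 = 30960.

30960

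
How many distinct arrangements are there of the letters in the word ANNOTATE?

5040

ANNOTATE has 8 letters with A appearing twice, N appearing twice, and T appearing twice.
So there are 8! / (2!·2!·2!) = 5040 distinguishable arrangements.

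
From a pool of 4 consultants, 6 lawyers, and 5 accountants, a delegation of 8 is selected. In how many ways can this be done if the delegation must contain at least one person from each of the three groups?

6216

Total 8-person selections from all 15: C(15,8) = 6435.
Subtract selections that omit an entire group: no consultants → C(11,8) = 165; no lawyers → C(9,8) = 9; no accountants → C(10,8) = 45.
Add back selections omitting two groups (i.e. drawn from a single group): C(4,8) + C(6,8) + C(5,8) = 0.
By inclusion–exclusion: 6435 − 219 + 0 = 6216.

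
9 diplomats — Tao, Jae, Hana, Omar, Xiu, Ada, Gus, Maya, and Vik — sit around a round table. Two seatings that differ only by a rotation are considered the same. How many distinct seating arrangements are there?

Around a circle, 9 distinct people have 9!/9 = (8)! = 40320 rotationally distinct seatings.

40320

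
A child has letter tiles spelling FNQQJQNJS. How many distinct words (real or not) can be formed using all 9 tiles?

The 9 letters of FNQQJQNJS have repeats: J appearing twice, N appearing twice, and Q appearing 3 times.
So there are 9! / (3!·2!·2!) = 15120 distinguishable arrangements.

15120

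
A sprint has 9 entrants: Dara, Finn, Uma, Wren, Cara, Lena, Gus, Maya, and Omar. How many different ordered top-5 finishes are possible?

This is an ordered selection of 5 from 9: P(9,5).
That gives 9 × 8 × 7 × 6 × 5 = 15120.

15120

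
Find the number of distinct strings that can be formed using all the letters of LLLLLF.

Letter multiplicities in LLLLLF: F×1, L×5.
So there are 6! / (5!) = 6 distinguishable arrangements.

6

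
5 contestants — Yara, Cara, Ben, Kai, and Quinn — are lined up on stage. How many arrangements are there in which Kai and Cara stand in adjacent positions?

Place the 3 others and the Kai-Cara pair as 4 objects in a line; the pair has 2 internal arrangements.
That gives 2 × 4! = 2 × 24 = 48.

48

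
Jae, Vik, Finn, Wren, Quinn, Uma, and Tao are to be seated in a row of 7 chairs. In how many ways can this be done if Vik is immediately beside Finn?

Place the 5 others and the Vik-Finn pair as 6 objects in a line; the pair has 2 internal arrangements.
That gives 2 × 6! = 2 × 720 = 1440.

1440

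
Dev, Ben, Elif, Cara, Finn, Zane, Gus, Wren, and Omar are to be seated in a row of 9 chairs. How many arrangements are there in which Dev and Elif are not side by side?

There are 9! = 362880 arrangements in all. If Dev and Elif are adjacent, merging them into one block gives 2·(8)! = 80640 arrangements.
Complementary counting: 362880 − 80640 = 282240.

282240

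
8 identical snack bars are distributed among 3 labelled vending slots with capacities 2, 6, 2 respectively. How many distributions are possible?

6

Ignoring the caps, the number of non-negative solutions to x_1+…+x_3 = 8 is C(10,2) = 45.
Subtract solutions that violate a single cap (substitute x_i' = x_i − (cap_i+1)): x_1 ≥ 3 gives C(7,2) = 21; x_2 ≥ 7 gives C(3,2) = 3; x_3 ≥ 3 gives C(7,2) = 21. Together 45.
Add back pairs where two caps are both exceeded: 0 + 6 + 0 = 6.
By inclusion–exclusion the count is 45 − 45 + 6 = 6.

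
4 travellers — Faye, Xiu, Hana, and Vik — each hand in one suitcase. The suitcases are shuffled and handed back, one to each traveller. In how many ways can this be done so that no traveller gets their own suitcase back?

9

This is the derangement count D_4: permutations of 4 items with no fixed point.
By inclusion–exclusion this is Σ_{j=0}^{4} (−1)^j C(4,j)·(4−j)!.
Computing: 24 − 24 + 12 − 4 + 1 = 9.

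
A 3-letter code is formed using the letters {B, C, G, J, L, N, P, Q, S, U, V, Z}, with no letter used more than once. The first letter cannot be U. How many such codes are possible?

1210

The first letter has 12−1 = 11 choices (anything except U).
The remaining 2 letters are filled from the other 11 symbols without repetition: 11 × 10 = 110.
Total: 11 × 110 = 1210.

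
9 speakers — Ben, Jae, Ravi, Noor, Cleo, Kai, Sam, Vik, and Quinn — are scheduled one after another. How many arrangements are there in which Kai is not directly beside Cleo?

282240

There are 9! = 362880 arrangements in all. If Kai and Cleo are adjacent, merging them into one block gives 2·(8)! = 80640 arrangements.
So 362880 − 80640 = 282240 arrangements keep them apart.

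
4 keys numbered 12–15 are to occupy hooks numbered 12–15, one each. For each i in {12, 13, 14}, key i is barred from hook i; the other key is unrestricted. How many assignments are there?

11

Let Aᵢ (for i ∈ {12, 13, 14}) be the placements that put key i in its forbidden hook. Any j of these fix j positions, leaving (4−j)! ways to fill the rest, and there are C(3,j) ways to pick which j.
By inclusion–exclusion, the number of valid placements is Σ_{j=0}^{3} (−1)^j C(3,j)·(4−j)!.
Computing: 24 − 18 + 6 − 1 = 11.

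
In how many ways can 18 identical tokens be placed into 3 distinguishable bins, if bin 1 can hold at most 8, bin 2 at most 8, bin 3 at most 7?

Without the upper bounds there are C(20,2) = 190 ways to split 18 among 3 bins.
Subtract solutions that violate a single cap (substitute x_i' = x_i − (cap_i+1)): x_1 ≥ 9 gives C(11,2) = 55; x_2 ≥ 9 gives C(11,2) = 55; x_3 ≥ 8 gives C(12,2) = 66. Together 176.
Add back pairs where two caps are both exceeded: 1 + 3 + 3 = 7.
By inclusion–exclusion the count is 190 − 176 + 7 = 21.

21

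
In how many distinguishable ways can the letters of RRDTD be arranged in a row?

30

RRDTD has 5 letters with D appearing twice and R appearing twice.
Dividing 5! = 120 by 2!·2! = 4 for the repeated letters gives 30.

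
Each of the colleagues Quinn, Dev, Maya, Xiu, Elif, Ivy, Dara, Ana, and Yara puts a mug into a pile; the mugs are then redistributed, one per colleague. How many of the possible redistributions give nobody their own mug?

This is the derangement count D_9: permutations of 9 items with no fixed point.
By inclusion–exclusion this is Σ_{j=0}^{9} (−1)^j C(9,j)·(9−j)!.
Computing: 362880 − 362880 + 181440 − 60480 + 15120 − 3024 + 504 − 72 + 9 − 1 = 133496.

133496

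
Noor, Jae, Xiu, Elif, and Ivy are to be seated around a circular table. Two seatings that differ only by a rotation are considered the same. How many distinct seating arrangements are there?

Seat Noor anywhere (absorbing the rotational symmetry), then permute the other 4: (4)! = 24.

24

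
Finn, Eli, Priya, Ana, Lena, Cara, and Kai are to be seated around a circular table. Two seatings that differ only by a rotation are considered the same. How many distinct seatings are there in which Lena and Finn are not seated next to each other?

All circular seatings of 7 people number (6)! = 720.
Seatings with Lena beside Finn: treat them as a block with 2 internal orders, giving 2 × (5)! = 240.
Subtracting, 720 − 240 = 480.

480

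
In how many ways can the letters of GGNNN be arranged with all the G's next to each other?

4

Treat the 2 copies of G as a single block. The multiset to arrange is then {GG, N, N, N}, 4 items in all.
That gives (4)!/(3!) = 4 arrangements.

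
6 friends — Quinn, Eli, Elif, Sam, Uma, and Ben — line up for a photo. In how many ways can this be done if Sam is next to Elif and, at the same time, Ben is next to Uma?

Treat {Sam,Elif} as one block (2 orders) and {Ben,Uma} as another (2 orders).
That leaves 4 units to arrange: 2 × 2 × 4! = 4 × 24 = 96.

96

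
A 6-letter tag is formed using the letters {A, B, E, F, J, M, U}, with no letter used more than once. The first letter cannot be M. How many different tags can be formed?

4320

The first letter has 7−1 = 6 choices (anything except M).
The remaining 5 letters are filled from the other 6 symbols without repetition: 6 × 5 × 4 × 3 × 2 = 720.
Total: 6 × 720 = 4320.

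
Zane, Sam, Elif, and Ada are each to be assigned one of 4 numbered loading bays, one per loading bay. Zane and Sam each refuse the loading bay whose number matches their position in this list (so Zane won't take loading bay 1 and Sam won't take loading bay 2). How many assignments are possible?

Let Aᵢ (for i ∈ {1, 2}) be the placements that put person i in their forbidden loading bay. Any j of these fix j positions, leaving (4−j)! ways to fill the rest, and there are C(2,j) ways to pick which j.
By inclusion–exclusion, the number of valid placements is Σ_{j=0}^{2} (−1)^j C(2,j)·(4−j)!.
Computing: 24 − 12 + 2 = 14.

14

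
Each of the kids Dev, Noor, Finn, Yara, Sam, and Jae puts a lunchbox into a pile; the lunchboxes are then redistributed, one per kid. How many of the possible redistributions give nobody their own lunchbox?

Let Aᵢ be the assignments in which kid i gets their own lunchbox. We want the size of the complement of A₁∪…∪A_6.
By inclusion–exclusion this is Σ_{j=0}^{6} (−1)^j C(6,j)·(6−j)!.
Computing: 720 − 720 + 360 − 120 + 30 − 6 + 1 = 265.

265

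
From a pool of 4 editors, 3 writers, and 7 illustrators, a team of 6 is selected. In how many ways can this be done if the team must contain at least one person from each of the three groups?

Total 6-person selections from all 14: C(14,6) = 3003.
Selections missing a whole group: no editors → C(10,6) = 210; no writers → C(11,6) = 462; no illustrators → C(7,6) = 7.
Add back selections omitting two groups (i.e. drawn from a single group): C(4,6) + C(3,6) + C(7,6) = 7.
By inclusion–exclusion: 3003 − 679 + 7 = 2331.

2331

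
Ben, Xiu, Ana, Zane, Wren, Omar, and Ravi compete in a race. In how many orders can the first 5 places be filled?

There are 7 choices for 1st place, 6 for 2nd, and so on down to 3 for position 5.
That gives 7 × 6 × 5 × 4 × 3 = 2520.

2520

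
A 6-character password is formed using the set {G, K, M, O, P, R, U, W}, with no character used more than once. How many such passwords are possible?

Choose and order 6 of the 8 symbols: the first character has 8 options, the next 7, and so on down to 3.
That product is 8 × 7 × 6 × 5 × 4 × 3 = 20160.

20160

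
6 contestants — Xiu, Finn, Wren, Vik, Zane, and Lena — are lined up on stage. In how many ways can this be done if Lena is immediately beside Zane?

240

Glue Lena and Zane into one block (2 internal orders), leaving 5 units to arrange in a row.
So the count is 2·(5)! = 240.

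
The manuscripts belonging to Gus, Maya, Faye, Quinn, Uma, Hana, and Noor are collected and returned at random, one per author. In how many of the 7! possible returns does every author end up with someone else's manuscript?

1854

This is the derangement count D_7: permutations of 7 items with no fixed point.
By inclusion–exclusion this is Σ_{j=0}^{7} (−1)^j C(7,j)·(7−j)!.
Computing: 5040 − 5040 + 2520 − 840 + 210 − 42 + 7 − 1 = 1854.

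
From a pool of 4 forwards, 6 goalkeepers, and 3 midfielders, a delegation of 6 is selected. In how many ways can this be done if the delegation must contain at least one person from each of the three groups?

1416

Total 6-person selections from all 13: C(13,6) = 1716.
Subtract selections that omit an entire group: no forwards → C(9,6) = 84; no goalkeepers → C(7,6) = 7; no midfielders → C(10,6) = 210.
Add back selections omitting two groups (i.e. drawn from a single group): C(4,6) + C(6,6) + C(3,6) = 1.
By inclusion–exclusion: 1716 − 301 + 1 = 1416.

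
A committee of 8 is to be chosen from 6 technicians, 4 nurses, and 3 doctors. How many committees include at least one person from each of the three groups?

1233

With no constraint there are C(13,8) = 1287 possible selections.
Subtract selections that omit an entire group: no technicians → C(7,8) = 0; no nurses → C(9,8) = 9; no doctors → C(10,8) = 45.
Add back selections omitting two groups (i.e. drawn from a single group): C(6,8) + C(4,8) + C(3,8) = 0.
By inclusion–exclusion: 1287 − 54 + 0 = 1233.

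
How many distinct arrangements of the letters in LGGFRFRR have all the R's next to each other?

Treat the 3 copies of R as a single block. The multiset to arrange is then {RRR, F, F, G, G, L}, 6 items in all.
That gives (6)!/(2!·2!) = 180 arrangements.

180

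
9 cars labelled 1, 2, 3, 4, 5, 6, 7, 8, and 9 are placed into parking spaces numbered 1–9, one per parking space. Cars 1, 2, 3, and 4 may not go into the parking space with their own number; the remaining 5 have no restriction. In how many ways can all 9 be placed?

Let Aᵢ (for 1 ≤ i ≤ 4) be the placements that put car i in its forbidden parking space. Any j of these fix j positions, leaving (9−j)! ways to fill the rest, and there are C(4,j) ways to pick which j.
By inclusion–exclusion, the number of valid placements is Σ_{j=0}^{4} (−1)^j C(4,j)·(9−j)!.
Computing: 362880 − 161280 + 30240 − 2880 + 120 = 229080.

229080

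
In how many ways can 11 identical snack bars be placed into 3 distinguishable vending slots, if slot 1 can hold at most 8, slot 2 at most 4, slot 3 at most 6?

Without the upper bounds there are C(13,2) = 78 ways to split 11 among 3 vending slots.
Subtract solutions that violate a single cap (substitute x_i' = x_i − (cap_i+1)): x_1 ≥ 9 gives C(4,2) = 6; x_2 ≥ 5 gives C(8,2) = 28; x_3 ≥ 7 gives C(6,2) = 15. Together 49.
No two caps can be exceeded simultaneously, so the pair terms are all 0.
By inclusion–exclusion the count is 78 − 49 + 0 = 29.

29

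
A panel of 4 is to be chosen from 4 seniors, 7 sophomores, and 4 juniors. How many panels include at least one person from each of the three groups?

672

Unrestricted: C(15,4) = 1365 ways to pick any 4 of the 15.
Selections missing a whole group: no seniors → C(11,4) = 330; no sophomores → C(8,4) = 70; no juniors → C(11,4) = 330.
Add back selections omitting two groups (i.e. drawn from a single group): C(4,4) + C(7,4) + C(4,4) = 37.
By inclusion–exclusion: 1365 − 730 + 37 = 672.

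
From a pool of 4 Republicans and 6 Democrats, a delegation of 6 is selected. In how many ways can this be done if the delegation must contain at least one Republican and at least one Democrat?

With no constraint there are C(10,6) = 210 possible selections.
Selections missing a whole group: no Republicans → C(6,6) = 1; no Democrats → C(4,6) = 0.
Both groups omitted at once is impossible, so 210 − 1 = 209.

209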